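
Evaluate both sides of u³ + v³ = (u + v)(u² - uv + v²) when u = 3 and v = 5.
LHS = 3³ + 5³ = 152
RHS = (3 + 5)(3² - 3·5 + 5²) = 152

LHS = RHS: the two sides agree.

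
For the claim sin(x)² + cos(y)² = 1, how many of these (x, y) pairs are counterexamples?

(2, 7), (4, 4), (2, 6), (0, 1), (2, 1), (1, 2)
Testing each pair:
(2, 7): LHS = cos(7)² + sin(2)² ≈ 1.395, RHS = 1 → counterexample
(4, 4): LHS = cos(4)² + sin(4)² = 1, RHS = 1 → satisfies claim
(2, 6): LHS = sin(2)² + cos(6)² ≈ 1.749, RHS = 1 → counterexample
(0, 1): LHS = cos(1)² ≈ 0.2919, RHS = 1 → counterexample
(2, 1): LHS = cos(1)² + sin(2)² ≈ 1.119, RHS = 1 → counterexample
(1, 2): LHS = cos(2)² + sin(1)² ≈ 0.8813, RHS = 1 → counterexample

That makes 5 counterexamples.

Answer: 5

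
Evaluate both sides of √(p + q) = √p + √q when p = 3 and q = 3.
LHS = √(3 + 3) = √(6) ≈ 2.449
RHS = √3 + √3 = 2·√(3) ≈ 3.464

LHS ≠ RHS (they differ by about 1.015), so the equation does not hold here.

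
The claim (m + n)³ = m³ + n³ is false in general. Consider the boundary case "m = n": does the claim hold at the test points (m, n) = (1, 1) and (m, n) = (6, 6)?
No, fails at both test points

At (1, 1): LHS = 8 ≠ RHS = 2
At (6, 6): LHS = 1728 ≠ RHS = 432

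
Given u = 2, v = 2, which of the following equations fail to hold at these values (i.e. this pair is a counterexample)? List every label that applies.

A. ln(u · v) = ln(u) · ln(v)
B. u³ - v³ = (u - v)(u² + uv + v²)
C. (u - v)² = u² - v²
A

Evaluating each claim at the given values:
A. LHS = ln(4) ≈ 1.386, RHS = ln(2)² ≈ 0.4805 → fails here (LHS ≠ RHS)
B. LHS = 0, RHS = 0 → holds here (LHS = RHS)
C. LHS = 0, RHS = 0 → holds here (LHS = RHS)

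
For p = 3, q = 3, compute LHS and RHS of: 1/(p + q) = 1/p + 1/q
LHS = 1/(3 + 3) = 1/6
RHS = 1/3 + 1/3 = 2/3

LHS ≠ RHS, so the equation does not hold here.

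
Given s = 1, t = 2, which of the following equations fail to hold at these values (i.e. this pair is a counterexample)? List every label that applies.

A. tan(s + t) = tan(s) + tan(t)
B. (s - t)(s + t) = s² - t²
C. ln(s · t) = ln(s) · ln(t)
A, C

Evaluating each claim at the given values:
A. LHS = tan(3) ≈ -0.1425, RHS = tan(2) + tan(1) ≈ -0.6276 → fails here (LHS ≠ RHS)
B. LHS = -3, RHS = -3 → holds here (LHS = RHS)
C. LHS = ln(2) ≈ 0.6931, RHS = 0 → fails here (LHS ≠ RHS)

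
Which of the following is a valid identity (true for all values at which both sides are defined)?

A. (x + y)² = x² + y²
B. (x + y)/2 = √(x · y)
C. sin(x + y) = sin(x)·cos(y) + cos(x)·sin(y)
A: fails at (1, 4) — LHS = 25, RHS = 17.
B: fails at (3, 4) — LHS = 7/2, RHS = 2·√(3) ≈ 3.464.
C: holds — e.g. at (2, 3), both sides equal sin(5) ≈ -0.9589.

Answer: C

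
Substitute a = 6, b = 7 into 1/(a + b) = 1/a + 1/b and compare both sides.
LHS = 1/(6 + 7) = 1/13
RHS = 1/6 + 1/7 = 13/42

LHS ≠ RHS, so the equation does not hold here.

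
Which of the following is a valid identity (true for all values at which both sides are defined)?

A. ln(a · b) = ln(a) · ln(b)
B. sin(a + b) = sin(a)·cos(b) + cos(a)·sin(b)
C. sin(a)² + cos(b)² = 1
B

A: fails at (5, 5) — LHS = ln(25) ≈ 3.219, RHS = ln(5)² ≈ 2.59.
B: holds — e.g. at (1, 4), both sides equal sin(5) ≈ -0.9589.
C: fails at (1, 2) — LHS = cos(2)² + sin(1)² ≈ 0.8813, RHS = 1.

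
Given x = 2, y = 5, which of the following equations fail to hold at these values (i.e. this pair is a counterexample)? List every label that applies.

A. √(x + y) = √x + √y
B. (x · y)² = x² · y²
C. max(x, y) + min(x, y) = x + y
Evaluating each claim at the given values:
A. LHS = √(7) ≈ 2.646, RHS = √(2) + √(5) ≈ 3.65 → fails here (LHS ≠ RHS)
B. LHS = 100, RHS = 100 → holds here (LHS = RHS)
C. LHS = 7, RHS = 7 → holds here (LHS = RHS)

Answer: A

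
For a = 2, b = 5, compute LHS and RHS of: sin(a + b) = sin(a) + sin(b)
LHS = sin(2 + 5) = sin(7) ≈ 0.657
RHS = sin(2) + sin(5) ≈ -0.04963

LHS ≠ RHS (they differ by about 0.7066), so the equation does not hold here.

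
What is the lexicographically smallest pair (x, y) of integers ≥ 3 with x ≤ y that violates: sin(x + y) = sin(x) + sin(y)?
Substituting (3, 3) into the claim:
LHS = sin(3 + 3) = sin(6) ≈ -0.2794
RHS = sin(3) + sin(3) = 2·sin(3) ≈ 0.2822

Since LHS ≠ RHS, this pair disproves the claim, and no lexicographically smaller pair (x ≤ y, integers ≥ 3) does.

For instance (7, 8) is also a counterexample (LHS = sin(15) ≈ 0.6503, RHS = sin(7) + sin(8) ≈ 1.646), but it's lexicographically larger.

Answer: (x, y) = (3, 3)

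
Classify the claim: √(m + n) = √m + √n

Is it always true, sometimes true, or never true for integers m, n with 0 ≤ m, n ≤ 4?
Sometimes true

It holds at (m, n) = (0, 0) (both sides equal 0), but fails at (m, n) = (1, 4) (LHS = √(5) ≈ 2.236, RHS = 3).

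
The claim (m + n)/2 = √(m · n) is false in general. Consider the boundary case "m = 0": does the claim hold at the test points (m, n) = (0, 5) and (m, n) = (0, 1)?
No, fails at both test points

At (0, 5): LHS = 5/2 ≠ RHS = 0
At (0, 1): LHS = 1/2 ≠ RHS = 0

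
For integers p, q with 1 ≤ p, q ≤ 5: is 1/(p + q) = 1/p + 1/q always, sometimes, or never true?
Never true

The claim fails for every pair in the range. For instance at (p, q) = (3, 5): LHS = 1/8, RHS = 8/15.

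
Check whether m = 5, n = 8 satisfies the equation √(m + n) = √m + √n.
Substituting m = 5, n = 8:

LHS = √(5 + 8) = √(13) ≈ 3.606
RHS = √5 + √8 = √(5) + 2·√(2) ≈ 5.064

LHS ≠ RHS, so the equation does not hold at this point.

Answer: Fails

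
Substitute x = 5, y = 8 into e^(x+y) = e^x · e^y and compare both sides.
LHS = e^(5+8) = e^13 ≈ 442413.4
RHS = e^5 · e^8 = e^13 ≈ 442413.4

LHS = RHS: the two sides agree.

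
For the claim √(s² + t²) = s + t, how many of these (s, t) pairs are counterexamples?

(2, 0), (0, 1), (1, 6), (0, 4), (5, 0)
1

Testing each pair:
(2, 0): LHS = 2, RHS = 2 → satisfies claim
(0, 1): LHS = 1, RHS = 1 → satisfies claim
(1, 6): LHS = √(37) ≈ 6.083, RHS = 7 → counterexample
(0, 4): LHS = 4, RHS = 4 → satisfies claim
(5, 0): LHS = 5, RHS = 5 → satisfies claim

That makes 1 counterexample.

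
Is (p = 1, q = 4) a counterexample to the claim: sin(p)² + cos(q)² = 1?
Yes

Substituting p = 1, q = 4:
LHS = sin(1)² + cos(4)² ≈ 1.135
RHS = 1

Since LHS ≠ RHS, this pair disproves the claim.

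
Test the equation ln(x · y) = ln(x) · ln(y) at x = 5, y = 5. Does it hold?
Fails

Substituting x = 5, y = 5:

LHS = ln(5 · 5) = ln(25) ≈ 3.219
RHS = ln(5) · ln(5) = ln(5)² ≈ 2.59

LHS ≠ RHS, so the equation does not hold at this point.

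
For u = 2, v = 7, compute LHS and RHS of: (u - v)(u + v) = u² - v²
LHS = (2 - 7)(2 + 7) = -45
RHS = 2² - 7² = -45

LHS = RHS: the two sides agree.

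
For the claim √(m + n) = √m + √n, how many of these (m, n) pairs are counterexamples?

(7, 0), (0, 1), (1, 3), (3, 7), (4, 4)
3

Testing each pair:
(7, 0): LHS = √(7) ≈ 2.646, RHS = √(7) ≈ 2.646 → satisfies claim
(0, 1): LHS = 1, RHS = 1 → satisfies claim
(1, 3): LHS = 2, RHS = 1 + √(3) ≈ 2.732 → counterexample
(3, 7): LHS = √(10) ≈ 3.162, RHS = √(3) + √(7) ≈ 4.378 → counterexample
(4, 4): LHS = 2·√(2) ≈ 2.828, RHS = 4 → counterexample

That makes 3 counterexamples.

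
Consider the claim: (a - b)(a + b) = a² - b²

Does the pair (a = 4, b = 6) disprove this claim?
Substituting a = 4, b = 6:
LHS = (4 - 6)(4 + 6) = -20
RHS = 4² - 6² = -20

The sides agree, so this pair does not disprove the claim.

Answer: No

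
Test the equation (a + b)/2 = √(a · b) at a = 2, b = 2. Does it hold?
Holds

Substituting a = 2, b = 2:

LHS = (2 + 2)/2 = 2
RHS = √(2 · 2) = 2

LHS = RHS, so the equation holds at this point.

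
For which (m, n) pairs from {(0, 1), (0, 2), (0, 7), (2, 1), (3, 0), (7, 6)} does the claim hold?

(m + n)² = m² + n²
Testing each pair:
(0, 1): LHS = 1, RHS = 1 → holds
(0, 2): LHS = 4, RHS = 4 → holds
(0, 7): LHS = 49, RHS = 49 → holds
(2, 1): LHS = 9, RHS = 5 → fails
(3, 0): LHS = 9, RHS = 9 → holds
(7, 6): LHS = 169, RHS = 85 → fails

4 of 6 pairs satisfy the claim.

Answer: (0, 1), (0, 2), (0, 7), (3, 0)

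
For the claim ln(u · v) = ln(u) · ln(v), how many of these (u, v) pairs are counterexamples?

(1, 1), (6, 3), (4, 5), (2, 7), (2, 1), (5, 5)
Testing each pair:
(1, 1): LHS = 0, RHS = 0 → satisfies claim
(6, 3): LHS = ln(18) ≈ 2.89, RHS = ln(3)·ln(6) ≈ 1.968 → counterexample
(4, 5): LHS = ln(20) ≈ 2.996, RHS = ln(4)·ln(5) ≈ 2.231 → counterexample
(2, 7): LHS = ln(14) ≈ 2.639, RHS = ln(2)·ln(7) ≈ 1.349 → counterexample
(2, 1): LHS = ln(2) ≈ 0.6931, RHS = 0 → counterexample
(5, 5): LHS = ln(25) ≈ 3.219, RHS = ln(5)² ≈ 2.59 → counterexample

That makes 5 counterexamples.

Answer: 5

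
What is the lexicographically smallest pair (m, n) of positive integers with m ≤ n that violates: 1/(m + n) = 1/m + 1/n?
Substituting (1, 1) into the claim:
LHS = 1/(1 + 1) = 1/2
RHS = 1/1 + 1/1 = 2

Since LHS ≠ RHS, this pair disproves the claim, and no lexicographically smaller pair (m ≤ n, positive integers) does.

For instance (1, 4) is also a counterexample (LHS = 1/5, RHS = 5/4), but it's lexicographically larger.

Answer: (m, n) = (1, 1)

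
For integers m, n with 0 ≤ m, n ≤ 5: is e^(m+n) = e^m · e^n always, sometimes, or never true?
The identity holds for every pair in the range. For instance at (m, n) = (4, 1): both sides equal e^5 ≈ 148.4.

Answer: Always true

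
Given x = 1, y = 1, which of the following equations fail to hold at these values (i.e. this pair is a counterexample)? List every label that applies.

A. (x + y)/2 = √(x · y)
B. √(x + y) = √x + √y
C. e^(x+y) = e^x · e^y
B

Evaluating each claim at the given values:
A. LHS = 1, RHS = 1 → holds here (LHS = RHS)
B. LHS = √(2) ≈ 1.414, RHS = 2 → fails here (LHS ≠ RHS)
C. LHS = e^2 ≈ 7.389, RHS = e^2 ≈ 7.389 → holds here (LHS = RHS)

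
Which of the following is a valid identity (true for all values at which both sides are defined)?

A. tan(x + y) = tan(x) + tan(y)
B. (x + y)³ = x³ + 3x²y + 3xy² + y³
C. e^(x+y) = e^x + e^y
A: fails at (6, 7) — LHS = tan(13) ≈ 0.463, RHS = tan(6) + tan(7) ≈ 0.5804.
B: holds — e.g. at (3, 3), both sides equal 216.
C: fails at (3, 4) — LHS = e^7 ≈ 1097, RHS = e^3 + e^4 ≈ 74.68.

Answer: B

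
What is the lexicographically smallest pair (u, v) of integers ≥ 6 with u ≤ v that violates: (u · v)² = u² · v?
Substituting (6, 6) into the claim:
LHS = (6 · 6)² = 1296
RHS = 6² · 6 = 216

Since LHS ≠ RHS, this pair disproves the claim, and no lexicographically smaller pair (u ≤ v, integers ≥ 6) does.

For instance (7, 12) is also a counterexample (LHS = 7056, RHS = 588), but it's lexicographically larger.

Answer: (u, v) = (6, 6)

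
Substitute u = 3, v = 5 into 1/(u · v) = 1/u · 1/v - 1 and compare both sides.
LHS = 1/(3 · 5) = 1/15
RHS = 1/3 · 1/5 - 1 = -14/15

LHS ≠ RHS, so the equation does not hold here.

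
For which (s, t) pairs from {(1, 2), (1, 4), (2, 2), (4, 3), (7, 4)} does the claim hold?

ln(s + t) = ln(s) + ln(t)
(2, 2)

Testing each pair:
(1, 2): LHS = ln(3) ≈ 1.099, RHS = ln(2) ≈ 0.6931 → fails
(1, 4): LHS = ln(5) ≈ 1.609, RHS = ln(4) ≈ 1.386 → fails
(2, 2): LHS = ln(4) ≈ 1.386, RHS = 2·ln(2) ≈ 1.386 → holds
(4, 3): LHS = ln(7) ≈ 1.946, RHS = ln(3) + ln(4) ≈ 2.485 → fails
(7, 4): LHS = ln(11) ≈ 2.398, RHS = ln(4) + ln(7) ≈ 3.332 → fails

1 of 5 pairs satisfies the claim.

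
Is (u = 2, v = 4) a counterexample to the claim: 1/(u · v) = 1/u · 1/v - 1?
Substituting u = 2, v = 4:
LHS = 1/(2 · 4) = 1/8
RHS = 1/2 · 1/4 - 1 = -7/8

Since LHS ≠ RHS, this pair disproves the claim.

Answer: Yes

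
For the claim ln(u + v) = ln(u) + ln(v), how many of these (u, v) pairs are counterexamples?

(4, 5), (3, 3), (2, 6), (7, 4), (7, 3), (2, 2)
Testing each pair:
(4, 5): LHS = ln(9) ≈ 2.197, RHS = ln(4) + ln(5) ≈ 2.996 → counterexample
(3, 3): LHS = ln(6) ≈ 1.792, RHS = 2·ln(3) ≈ 2.197 → counterexample
(2, 6): LHS = ln(8) ≈ 2.079, RHS = ln(2) + ln(6) ≈ 2.485 → counterexample
(7, 4): LHS = ln(11) ≈ 2.398, RHS = ln(4) + ln(7) ≈ 3.332 → counterexample
(7, 3): LHS = ln(10) ≈ 2.303, RHS = ln(3) + ln(7) ≈ 3.045 → counterexample
(2, 2): LHS = ln(4) ≈ 1.386, RHS = 2·ln(2) ≈ 1.386 → satisfies claim

That makes 5 counterexamples.

Answer: 5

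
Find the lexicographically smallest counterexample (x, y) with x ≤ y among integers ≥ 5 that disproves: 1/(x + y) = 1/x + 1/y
Substituting (5, 5) into the claim:
LHS = 1/(5 + 5) = 1/10
RHS = 1/5 + 1/5 = 2/5

Since LHS ≠ RHS, this pair disproves the claim, and no lexicographically smaller pair (x ≤ y, integers ≥ 5) does.

For instance (7, 10) is also a counterexample (LHS = 1/17, RHS = 17/70), but it's lexicographically larger.

Answer: (x, y) = (5, 5)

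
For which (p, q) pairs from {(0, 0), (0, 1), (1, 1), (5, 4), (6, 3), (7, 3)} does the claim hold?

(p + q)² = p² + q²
(0, 0), (0, 1)

Testing each pair:
(0, 0): LHS = 0, RHS = 0 → holds
(0, 1): LHS = 1, RHS = 1 → holds
(1, 1): LHS = 4, RHS = 2 → fails
(5, 4): LHS = 81, RHS = 41 → fails
(6, 3): LHS = 81, RHS = 45 → fails
(7, 3): LHS = 100, RHS = 58 → fails

2 of 6 pairs satisfy the claim.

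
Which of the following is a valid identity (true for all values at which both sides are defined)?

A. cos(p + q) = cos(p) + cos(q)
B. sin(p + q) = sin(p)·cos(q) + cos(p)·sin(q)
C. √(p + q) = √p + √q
B

A: fails at (1, 5) — LHS = cos(6) ≈ 0.9602, RHS = cos(5) + cos(1) ≈ 0.824.
B: holds — e.g. at (0, 1), both sides equal sin(1) ≈ 0.8415.
C: fails at (4, 5) — LHS = 3, RHS = 2 + √(5) ≈ 4.236.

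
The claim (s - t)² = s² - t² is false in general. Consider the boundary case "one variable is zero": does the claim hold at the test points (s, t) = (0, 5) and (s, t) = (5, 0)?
At (0, 5): LHS = 25 ≠ RHS = -25
At (5, 0): LHS = 25, RHS = 25 → equal

Answer: Only at (5, 0)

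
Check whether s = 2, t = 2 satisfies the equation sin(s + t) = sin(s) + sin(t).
Fails

Substituting s = 2, t = 2:

LHS = sin(2 + 2) = sin(4) ≈ -0.7568
RHS = sin(2) + sin(2) = 2·sin(2) ≈ 1.819

LHS ≠ RHS, so the equation does not hold at this point.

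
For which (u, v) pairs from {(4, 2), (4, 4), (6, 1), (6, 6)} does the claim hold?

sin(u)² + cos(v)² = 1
(4, 4), (6, 6)

Testing each pair:
(4, 2): LHS = cos(2)² + sin(4)² ≈ 0.7459, RHS = 1 → fails
(4, 4): LHS = cos(4)² + sin(4)² = 1, RHS = 1 → holds
(6, 1): LHS = sin(6)² + cos(1)² ≈ 0.37, RHS = 1 → fails
(6, 6): LHS = sin(6)² + cos(6)² = 1, RHS = 1 → holds

2 of 4 pairs satisfy the claim.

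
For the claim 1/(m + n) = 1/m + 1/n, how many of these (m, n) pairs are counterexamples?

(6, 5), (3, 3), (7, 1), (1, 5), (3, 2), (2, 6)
Testing each pair:
(6, 5): LHS = 1/11, RHS = 11/30 → counterexample
(3, 3): LHS = 1/6, RHS = 2/3 → counterexample
(7, 1): LHS = 1/8, RHS = 8/7 → counterexample
(1, 5): LHS = 1/6, RHS = 6/5 → counterexample
(3, 2): LHS = 1/5, RHS = 5/6 → counterexample
(2, 6): LHS = 1/8, RHS = 2/3 → counterexample

That makes 6 counterexamples.

Answer: 6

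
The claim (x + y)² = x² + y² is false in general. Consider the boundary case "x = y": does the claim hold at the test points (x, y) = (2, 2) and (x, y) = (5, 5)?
At (2, 2): LHS = 16 ≠ RHS = 8
At (5, 5): LHS = 100 ≠ RHS = 50

Answer: No, fails at both test points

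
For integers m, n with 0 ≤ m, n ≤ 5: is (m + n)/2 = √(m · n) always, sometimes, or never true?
Sometimes true

It holds at (m, n) = (3, 3) (both sides equal 3), but fails at (m, n) = (1, 0) (LHS = 1/2, RHS = 0).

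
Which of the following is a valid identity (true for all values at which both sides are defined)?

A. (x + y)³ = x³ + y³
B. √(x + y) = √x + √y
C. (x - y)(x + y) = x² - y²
C

A: fails at (1, 2) — LHS = 27, RHS = 9.
B: fails at (5, 5) — LHS = √(10) ≈ 3.162, RHS = 2·√(5) ≈ 4.472.
C: holds — e.g. at (1, 3), both sides equal -8.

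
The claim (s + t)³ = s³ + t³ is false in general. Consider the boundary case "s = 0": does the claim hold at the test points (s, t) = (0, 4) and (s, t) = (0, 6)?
Yes, holds at both test points

At (0, 4): LHS = 64, RHS = 64 → equal
At (0, 6): LHS = 216, RHS = 216 → equal

So the claim does hold at both of these boundary points, even though it is not an identity.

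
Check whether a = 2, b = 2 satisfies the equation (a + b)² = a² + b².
Fails

Substituting a = 2, b = 2:

LHS = (2 + 2)² = 16
RHS = 2² + 2² = 8

LHS ≠ RHS, so the equation does not hold at this point.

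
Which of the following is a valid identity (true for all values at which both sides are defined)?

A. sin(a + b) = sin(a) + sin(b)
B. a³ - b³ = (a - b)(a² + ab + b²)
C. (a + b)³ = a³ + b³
B

A: fails at (1, 1) — LHS = sin(2) ≈ 0.9093, RHS = 2·sin(1) ≈ 1.683.
B: holds — e.g. at (3, 3), both sides equal 0.
C: fails at (1, 4) — LHS = 125, RHS = 65.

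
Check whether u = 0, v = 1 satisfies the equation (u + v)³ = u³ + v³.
Substituting u = 0, v = 1:

LHS = (0 + 1)³ = 1
RHS = 0³ + 1³ = 1

LHS = RHS, so the equation holds at this point.

Answer: Holds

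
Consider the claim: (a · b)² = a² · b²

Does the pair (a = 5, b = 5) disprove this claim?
No

Substituting a = 5, b = 5:
LHS = (5 · 5)² = 625
RHS = 5² · 5² = 625

The sides agree, so this pair does not disprove the claim.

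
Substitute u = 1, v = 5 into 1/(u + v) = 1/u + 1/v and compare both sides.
LHS = 1/(1 + 5) = 1/6
RHS = 1/1 + 1/5 = 6/5

LHS ≠ RHS, so the equation does not hold here.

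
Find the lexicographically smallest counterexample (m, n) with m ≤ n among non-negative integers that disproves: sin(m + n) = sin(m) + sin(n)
(m, n) = (1, 1)

At (0, 0): both sides equal 0, so it holds there.
At (0, 6): both sides equal sin(6) ≈ -0.2794, so it holds there.

Substituting (1, 1) into the claim:
LHS = sin(1 + 1) = sin(2) ≈ 0.9093
RHS = sin(1) + sin(1) = 2·sin(1) ≈ 1.683

Since LHS ≠ RHS, this pair disproves the claim, and no lexicographically smaller pair (m ≤ n, non-negative integers) does.

For instance (4, 4) is also a counterexample (LHS = sin(8) ≈ 0.9894, RHS = 2·sin(4) ≈ -1.514), but it's lexicographically larger.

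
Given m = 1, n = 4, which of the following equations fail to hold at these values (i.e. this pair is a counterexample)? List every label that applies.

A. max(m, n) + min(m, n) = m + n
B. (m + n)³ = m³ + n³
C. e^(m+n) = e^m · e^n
B

Evaluating each claim at the given values:
A. LHS = 5, RHS = 5 → holds here (LHS = RHS)
B. LHS = 125, RHS = 65 → fails here (LHS ≠ RHS)
C. LHS = e^5 ≈ 148.4, RHS = e^5 ≈ 148.4 → holds here (LHS = RHS)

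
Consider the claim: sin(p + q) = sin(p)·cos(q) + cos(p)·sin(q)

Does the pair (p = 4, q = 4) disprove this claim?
No

Substituting p = 4, q = 4:
LHS = sin(4 + 4) = sin(8) ≈ 0.9894
RHS = sin(4)·cos(4) + cos(4)·sin(4) = 2·sin(4)·cos(4) ≈ 0.9894

The sides agree, so this pair does not disprove the claim.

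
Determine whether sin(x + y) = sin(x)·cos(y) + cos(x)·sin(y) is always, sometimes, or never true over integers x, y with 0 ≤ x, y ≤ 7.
Always true

The identity holds for every pair in the range. For instance at (x, y) = (3, 5): both sides equal sin(8) ≈ 0.9894.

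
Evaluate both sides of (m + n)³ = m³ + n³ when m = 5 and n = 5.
LHS = (5 + 5)³ = 1000
RHS = 5³ + 5³ = 250

LHS ≠ RHS, so the equation does not hold here.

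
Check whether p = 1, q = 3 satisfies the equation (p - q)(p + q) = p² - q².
Substituting p = 1, q = 3:

LHS = (1 - 3)(1 + 3) = -8
RHS = 1² - 3² = -8

LHS = RHS, so the equation holds at this point.

Answer: Holds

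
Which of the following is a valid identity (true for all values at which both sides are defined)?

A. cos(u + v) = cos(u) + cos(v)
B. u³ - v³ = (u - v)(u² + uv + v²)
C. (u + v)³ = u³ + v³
B

A: fails at (6, 7) — LHS = cos(13) ≈ 0.9074, RHS = cos(7) + cos(6) ≈ 1.714.
B: holds — e.g. at (1, 5), both sides equal -124.
C: fails at (1, 4) — LHS = 125, RHS = 65.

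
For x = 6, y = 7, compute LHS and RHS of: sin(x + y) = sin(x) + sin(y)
LHS = sin(6 + 7) = sin(13) ≈ 0.4202
RHS = sin(6) + sin(7) ≈ 0.3776

LHS ≠ RHS (they differ by about 0.0426), so the equation does not hold here.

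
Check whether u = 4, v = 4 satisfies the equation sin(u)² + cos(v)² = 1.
Substituting u = 4, v = 4:

LHS = sin(4)² + cos(4)² = 1
RHS = 1

LHS = RHS, so the equation holds at this point.

Answer: Holds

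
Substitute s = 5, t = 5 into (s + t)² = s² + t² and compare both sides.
LHS = (5 + 5)² = 100
RHS = 5² + 5² = 50

LHS ≠ RHS, so the equation does not hold here.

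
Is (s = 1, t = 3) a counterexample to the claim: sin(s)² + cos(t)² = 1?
Substituting s = 1, t = 3:
LHS = sin(1)² + cos(3)² ≈ 1.688
RHS = 1

Since LHS ≠ RHS, this pair disproves the claim.

Answer: Yes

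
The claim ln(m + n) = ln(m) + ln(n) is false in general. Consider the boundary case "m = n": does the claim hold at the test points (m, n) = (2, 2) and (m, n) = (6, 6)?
Only at (2, 2)

At (2, 2): LHS = ln(4) ≈ 1.386, RHS = 2·ln(2) ≈ 1.386 → equal
At (6, 6): LHS = ln(12) ≈ 2.485 ≠ RHS = 2·ln(6) ≈ 3.584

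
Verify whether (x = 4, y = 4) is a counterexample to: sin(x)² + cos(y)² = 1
Substituting x = 4, y = 4:
LHS = sin(4)² + cos(4)² = 1
RHS = 1

The sides agree, so this pair does not disprove the claim.

Answer: No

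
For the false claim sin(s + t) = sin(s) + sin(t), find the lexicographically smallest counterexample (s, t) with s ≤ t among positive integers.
(s, t) = (1, 1)

Substituting (1, 1) into the claim:
LHS = sin(1 + 1) = sin(2) ≈ 0.9093
RHS = sin(1) + sin(1) = 2·sin(1) ≈ 1.683

Since LHS ≠ RHS, this pair disproves the claim, and no lexicographically smaller pair (s ≤ t, positive integers) does.

For instance (6, 8) is also a counterexample (LHS = sin(14) ≈ 0.9906, RHS = sin(6) + sin(8) ≈ 0.7099), but it's lexicographically larger.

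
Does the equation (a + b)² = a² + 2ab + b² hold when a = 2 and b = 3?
Holds

Substituting a = 2, b = 3:

LHS = (2 + 3)² = 25
RHS = 2² + 2·2·3 + 3² = 25

LHS = RHS, so the equation holds at this point.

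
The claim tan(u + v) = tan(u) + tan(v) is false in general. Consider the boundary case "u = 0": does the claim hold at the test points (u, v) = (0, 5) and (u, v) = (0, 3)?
Yes, holds at both test points

At (0, 5): LHS = tan(5) ≈ -3.381, RHS = tan(5) ≈ -3.381 → equal
At (0, 3): LHS = tan(3) ≈ -0.1425, RHS = tan(3) ≈ -0.1425 → equal

So the claim does hold at both of these boundary points, even though it is not an identity.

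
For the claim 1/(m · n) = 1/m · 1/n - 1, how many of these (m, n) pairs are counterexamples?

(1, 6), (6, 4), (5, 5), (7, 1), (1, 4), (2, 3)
Testing each pair:
(1, 6): LHS = 1/6, RHS = -5/6 → counterexample
(6, 4): LHS = 1/24, RHS = -23/24 → counterexample
(5, 5): LHS = 1/25, RHS = -24/25 → counterexample
(7, 1): LHS = 1/7, RHS = -6/7 → counterexample
(1, 4): LHS = 1/4, RHS = -3/4 → counterexample
(2, 3): LHS = 1/6, RHS = -5/6 → counterexample

That makes 6 counterexamples.

Answer: 6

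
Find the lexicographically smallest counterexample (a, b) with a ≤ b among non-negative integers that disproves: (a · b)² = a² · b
(a, b) = (1, 2)

At (0, 1): both sides equal 0, so it holds there.
At (0, 7): both sides equal 0, so it holds there.

Substituting (1, 2) into the claim:
LHS = (1 · 2)² = 4
RHS = 1² · 2 = 2

Since LHS ≠ RHS, this pair disproves the claim, and no lexicographically smaller pair (a ≤ b, non-negative integers) does.

For instance (5, 7) is also a counterexample (LHS = 1225, RHS = 175), but it's lexicographically larger.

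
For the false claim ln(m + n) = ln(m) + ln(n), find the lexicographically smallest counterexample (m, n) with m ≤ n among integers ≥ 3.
(m, n) = (3, 3)

Substituting (3, 3) into the claim:
LHS = ln(3 + 3) = ln(6) ≈ 1.792
RHS = ln(3) + ln(3) = 2·ln(3) ≈ 2.197

Since LHS ≠ RHS, this pair disproves the claim, and no lexicographically smaller pair (m ≤ n, integers ≥ 3) does.

For instance (4, 10) is also a counterexample (LHS = ln(14) ≈ 2.639, RHS = ln(4) + ln(10) ≈ 3.689), but it's lexicographically larger.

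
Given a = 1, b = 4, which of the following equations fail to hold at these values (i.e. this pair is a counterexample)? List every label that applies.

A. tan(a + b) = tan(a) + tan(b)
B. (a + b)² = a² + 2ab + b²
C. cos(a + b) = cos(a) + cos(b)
Evaluating each claim at the given values:
A. LHS = tan(5) ≈ -3.381, RHS = tan(4) + tan(1) ≈ 2.715 → fails here (LHS ≠ RHS)
B. LHS = 25, RHS = 25 → holds here (LHS = RHS)
C. LHS = cos(5) ≈ 0.2837, RHS = cos(4) + cos(1) ≈ -0.1133 → fails here (LHS ≠ RHS)

Answer: A, C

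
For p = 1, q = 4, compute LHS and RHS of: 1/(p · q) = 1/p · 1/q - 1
LHS = 1/(1 · 4) = 1/4
RHS = 1/1 · 1/4 - 1 = -3/4

LHS ≠ RHS, so the equation does not hold here.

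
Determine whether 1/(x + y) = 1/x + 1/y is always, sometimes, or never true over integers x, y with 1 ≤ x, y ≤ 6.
The claim fails for every pair in the range. For instance at (x, y) = (2, 5): LHS = 1/7, RHS = 7/10.

Answer: Never true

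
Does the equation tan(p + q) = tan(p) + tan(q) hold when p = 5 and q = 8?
Fails

Substituting p = 5, q = 8:

LHS = tan(5 + 8) = tan(13) ≈ 0.463
RHS = tan(5) + tan(8) ≈ -10.18

LHS ≠ RHS, so the equation does not hold at this point.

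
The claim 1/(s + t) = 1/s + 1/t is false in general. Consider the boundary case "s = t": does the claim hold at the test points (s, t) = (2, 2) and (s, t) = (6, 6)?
At (2, 2): LHS = 1/4 ≠ RHS = 1
At (6, 6): LHS = 1/12 ≠ RHS = 1/3

Answer: No, fails at both test points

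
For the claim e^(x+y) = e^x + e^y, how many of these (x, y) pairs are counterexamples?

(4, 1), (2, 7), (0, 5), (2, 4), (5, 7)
Testing each pair:
(4, 1): LHS = e^5 ≈ 148.4, RHS = e + e^4 ≈ 57.32 → counterexample
(2, 7): LHS = e^9 ≈ 8103, RHS = e^2 + e^7 ≈ 1104 → counterexample
(0, 5): LHS = e^5 ≈ 148.4, RHS = 1 + e^5 ≈ 149.4 → counterexample
(2, 4): LHS = e^6 ≈ 403.4, RHS = e^2 + e^4 ≈ 61.99 → counterexample
(5, 7): LHS = e^12 ≈ 162754.8, RHS = e^5 + e^7 ≈ 1245 → counterexample

That makes 5 counterexamples.

Answer: 5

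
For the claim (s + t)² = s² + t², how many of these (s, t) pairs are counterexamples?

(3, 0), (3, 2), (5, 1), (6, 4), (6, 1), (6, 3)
Testing each pair:
(3, 0): LHS = 9, RHS = 9 → satisfies claim
(3, 2): LHS = 25, RHS = 13 → counterexample
(5, 1): LHS = 36, RHS = 26 → counterexample
(6, 4): LHS = 100, RHS = 52 → counterexample
(6, 1): LHS = 49, RHS = 37 → counterexample
(6, 3): LHS = 81, RHS = 45 → counterexample

That makes 5 counterexamples.

Answer: 5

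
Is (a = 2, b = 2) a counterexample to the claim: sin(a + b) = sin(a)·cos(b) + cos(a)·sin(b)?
Substituting a = 2, b = 2:
LHS = sin(2 + 2) = sin(4) ≈ -0.7568
RHS = sin(2)·cos(2) + cos(2)·sin(2) = 2·sin(2)·cos(2) ≈ -0.7568

The sides agree, so this pair does not disprove the claim.

Answer: No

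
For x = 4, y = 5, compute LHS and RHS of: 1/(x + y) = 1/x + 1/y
LHS = 1/(4 + 5) = 1/9
RHS = 1/4 + 1/5 = 9/20

LHS ≠ RHS, so the equation does not hold here.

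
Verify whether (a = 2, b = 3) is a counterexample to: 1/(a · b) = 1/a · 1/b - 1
Yes

Substituting a = 2, b = 3:
LHS = 1/(2 · 3) = 1/6
RHS = 1/2 · 1/3 - 1 = -5/6

Since LHS ≠ RHS, this pair disproves the claim.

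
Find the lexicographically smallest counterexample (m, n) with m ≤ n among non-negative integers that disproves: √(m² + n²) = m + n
At (0, 3): both sides equal 3, so it holds there.
At (0, 7): both sides equal 7, so it holds there.

Substituting (1, 1) into the claim:
LHS = √(1² + 1²) = √(2) ≈ 1.414
RHS = 1 + 1 = 2

Since LHS ≠ RHS, this pair disproves the claim, and no lexicographically smaller pair (m ≤ n, non-negative integers) does.

For instance (2, 5) is also a counterexample (LHS = √(29) ≈ 5.385, RHS = 7), but it's lexicographically larger.

Answer: (m, n) = (1, 1)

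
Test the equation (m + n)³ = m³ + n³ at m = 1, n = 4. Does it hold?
Substituting m = 1, n = 4:

LHS = (1 + 4)³ = 125
RHS = 1³ + 4³ = 65

LHS ≠ RHS, so the equation does not hold at this point.

Answer: Fails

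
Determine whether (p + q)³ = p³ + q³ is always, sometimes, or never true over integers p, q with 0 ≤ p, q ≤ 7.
It holds at (p, q) = (0, 3) (both sides equal 27), but fails at (p, q) = (7, 4) (LHS = 1331, RHS = 407).

Answer: Sometimes true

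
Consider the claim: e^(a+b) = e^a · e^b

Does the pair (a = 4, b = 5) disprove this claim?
No

Substituting a = 4, b = 5:
LHS = e^(4+5) = e^9 ≈ 8103
RHS = e^4 · e^5 = e^9 ≈ 8103

The sides agree, so this pair does not disprove the claim.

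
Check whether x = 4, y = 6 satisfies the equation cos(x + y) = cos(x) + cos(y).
Substituting x = 4, y = 6:

LHS = cos(4 + 6) = cos(10) ≈ -0.8391
RHS = cos(4) + cos(6) ≈ 0.3065

LHS ≠ RHS, so the equation does not hold at this point.

Answer: Fails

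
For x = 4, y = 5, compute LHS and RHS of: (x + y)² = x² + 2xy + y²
LHS = (4 + 5)² = 81
RHS = 4² + 2·4·5 + 5² = 81

LHS = RHS: the two sides agree.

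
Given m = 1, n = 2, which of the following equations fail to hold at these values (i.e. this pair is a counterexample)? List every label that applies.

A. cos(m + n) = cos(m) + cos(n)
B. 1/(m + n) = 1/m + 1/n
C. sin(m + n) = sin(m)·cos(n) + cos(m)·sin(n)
Evaluating each claim at the given values:
A. LHS = cos(3) ≈ -0.99, RHS = cos(2) + cos(1) ≈ 0.1242 → fails here (LHS ≠ RHS)
B. LHS = 1/3, RHS = 3/2 → fails here (LHS ≠ RHS)
C. LHS = sin(3) ≈ 0.1411, RHS = sin(1)·cos(2) + sin(2)·cos(1) ≈ 0.1411 → holds here (LHS = RHS)

Answer: A, B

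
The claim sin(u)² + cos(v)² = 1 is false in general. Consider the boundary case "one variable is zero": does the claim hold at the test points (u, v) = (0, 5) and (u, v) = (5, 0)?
No, fails at both test points

At (0, 5): LHS = cos(5)² ≈ 0.08046 ≠ RHS = 1
At (5, 0): LHS = sin(5)² + 1 ≈ 1.92 ≠ RHS = 1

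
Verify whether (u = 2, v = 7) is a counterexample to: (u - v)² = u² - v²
Substituting u = 2, v = 7:
LHS = (2 - 7)² = 25
RHS = 2² - 7² = -45

Since LHS ≠ RHS, this pair disproves the claim.

Answer: Yes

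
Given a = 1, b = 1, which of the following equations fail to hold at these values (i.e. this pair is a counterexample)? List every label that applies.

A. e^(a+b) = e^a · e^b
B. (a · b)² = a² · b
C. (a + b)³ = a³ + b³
C

Evaluating each claim at the given values:
A. LHS = e^2 ≈ 7.389, RHS = e^2 ≈ 7.389 → holds here (LHS = RHS)
B. LHS = 1, RHS = 1 → holds here (LHS = RHS)
C. LHS = 8, RHS = 2 → fails here (LHS ≠ RHS)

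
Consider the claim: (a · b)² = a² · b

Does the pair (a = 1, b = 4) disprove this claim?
Substituting a = 1, b = 4:
LHS = (1 · 4)² = 16
RHS = 1² · 4 = 4

Since LHS ≠ RHS, this pair disproves the claim.

Answer: Yes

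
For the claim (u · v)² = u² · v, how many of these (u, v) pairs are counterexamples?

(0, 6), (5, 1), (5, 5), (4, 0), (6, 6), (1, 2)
Testing each pair:
(0, 6): LHS = 0, RHS = 0 → satisfies claim
(5, 1): LHS = 25, RHS = 25 → satisfies claim
(5, 5): LHS = 625, RHS = 125 → counterexample
(4, 0): LHS = 0, RHS = 0 → satisfies claim
(6, 6): LHS = 1296, RHS = 216 → counterexample
(1, 2): LHS = 4, RHS = 2 → counterexample

That makes 3 counterexamples.

Answer: 3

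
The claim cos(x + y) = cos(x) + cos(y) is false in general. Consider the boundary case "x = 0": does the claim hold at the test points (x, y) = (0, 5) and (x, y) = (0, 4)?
No, fails at both test points

At (0, 5): LHS = cos(5) ≈ 0.2837 ≠ RHS = cos(5) + 1 ≈ 1.284
At (0, 4): LHS = cos(4) ≈ -0.6536 ≠ RHS = cos(4) + 1 ≈ 0.3464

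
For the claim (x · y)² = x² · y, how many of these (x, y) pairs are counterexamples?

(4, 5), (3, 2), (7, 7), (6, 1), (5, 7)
4

Testing each pair:
(4, 5): LHS = 400, RHS = 80 → counterexample
(3, 2): LHS = 36, RHS = 18 → counterexample
(7, 7): LHS = 2401, RHS = 343 → counterexample
(6, 1): LHS = 36, RHS = 36 → satisfies claim
(5, 7): LHS = 1225, RHS = 175 → counterexample

That makes 4 counterexamples.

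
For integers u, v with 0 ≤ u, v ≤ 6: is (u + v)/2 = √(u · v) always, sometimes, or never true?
Sometimes true

It holds at (u, v) = (2, 2) (both sides equal 2), but fails at (u, v) = (4, 3) (LHS = 7/2, RHS = 2·√(3) ≈ 3.464).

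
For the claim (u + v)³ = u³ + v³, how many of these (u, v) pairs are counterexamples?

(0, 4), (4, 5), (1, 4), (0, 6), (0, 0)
Testing each pair:
(0, 4): LHS = 64, RHS = 64 → satisfies claim
(4, 5): LHS = 729, RHS = 189 → counterexample
(1, 4): LHS = 125, RHS = 65 → counterexample
(0, 6): LHS = 216, RHS = 216 → satisfies claim
(0, 0): LHS = 0, RHS = 0 → satisfies claim

That makes 2 counterexamples.

Answer: 2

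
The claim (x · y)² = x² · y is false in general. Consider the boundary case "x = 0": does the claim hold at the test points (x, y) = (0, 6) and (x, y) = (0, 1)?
Yes, holds at both test points

At (0, 6): LHS = 0, RHS = 0 → equal
At (0, 1): LHS = 0, RHS = 0 → equal

So the claim does hold at both of these boundary points, even though it is not an identity.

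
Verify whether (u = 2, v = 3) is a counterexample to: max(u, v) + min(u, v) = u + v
Substituting u = 2, v = 3:
LHS = max(2, 3) + min(2, 3) = 5
RHS = 2 + 3 = 5

The sides agree, so this pair does not disprove the claim.

Answer: No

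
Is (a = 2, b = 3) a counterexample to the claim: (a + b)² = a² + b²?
Yes

Substituting a = 2, b = 3:
LHS = (2 + 3)² = 25
RHS = 2² + 3² = 13

Since LHS ≠ RHS, this pair disproves the claim.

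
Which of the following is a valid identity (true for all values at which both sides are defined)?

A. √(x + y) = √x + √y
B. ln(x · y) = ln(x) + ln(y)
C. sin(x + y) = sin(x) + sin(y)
A: fails at (1, 3) — LHS = 2, RHS = 1 + √(3) ≈ 2.732.
B: holds — e.g. at (1, 5), both sides equal ln(5) ≈ 1.609.
C: fails at (1, 3) — LHS = sin(4) ≈ -0.7568, RHS = sin(3) + sin(1) ≈ 0.9826.

Answer: B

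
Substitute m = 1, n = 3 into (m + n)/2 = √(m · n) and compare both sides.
LHS = (1 + 3)/2 = 2
RHS = √(1 · 3) = √(3) ≈ 1.732

LHS ≠ RHS (they differ by about 0.2679), so the equation does not hold here.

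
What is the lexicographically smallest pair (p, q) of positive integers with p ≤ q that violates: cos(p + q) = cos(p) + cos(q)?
Substituting (1, 1) into the claim:
LHS = cos(1 + 1) = cos(2) ≈ -0.4161
RHS = cos(1) + cos(1) = 2·cos(1) ≈ 1.081

Since LHS ≠ RHS, this pair disproves the claim, and no lexicographically smaller pair (p ≤ q, positive integers) does.

For instance (1, 6) is also a counterexample (LHS = cos(7) ≈ 0.7539, RHS = cos(1) + cos(6) ≈ 1.5), but it's lexicographically larger.

Answer: (p, q) = (1, 1)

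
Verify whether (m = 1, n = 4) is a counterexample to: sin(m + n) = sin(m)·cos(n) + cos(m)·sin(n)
Substituting m = 1, n = 4:
LHS = sin(1 + 4) = sin(5) ≈ -0.9589
RHS = sin(1)·cos(4) + cos(1)·sin(4) = sin(1)·cos(4) + sin(4)·cos(1) ≈ -0.9589

The sides agree, so this pair does not disprove the claim.

Answer: No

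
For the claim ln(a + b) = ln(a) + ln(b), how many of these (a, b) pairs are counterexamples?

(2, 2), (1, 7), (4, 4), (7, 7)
Testing each pair:
(2, 2): LHS = ln(4) ≈ 1.386, RHS = 2·ln(2) ≈ 1.386 → satisfies claim
(1, 7): LHS = ln(8) ≈ 2.079, RHS = ln(7) ≈ 1.946 → counterexample
(4, 4): LHS = ln(8) ≈ 2.079, RHS = 2·ln(4) ≈ 2.773 → counterexample
(7, 7): LHS = ln(14) ≈ 2.639, RHS = 2·ln(7) ≈ 3.892 → counterexample

That makes 3 counterexamples.

Answer: 3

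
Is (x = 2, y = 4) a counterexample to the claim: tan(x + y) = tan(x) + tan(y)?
Substituting x = 2, y = 4:
LHS = tan(2 + 4) = tan(6) ≈ -0.291
RHS = tan(2) + tan(4) ≈ -1.027

Since LHS ≠ RHS, this pair disproves the claim.

Answer: Yes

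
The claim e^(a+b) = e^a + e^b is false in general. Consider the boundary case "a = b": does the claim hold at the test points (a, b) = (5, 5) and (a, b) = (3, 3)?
No, fails at both test points

At (5, 5): LHS = e^10 ≈ 22026.5 ≠ RHS = 2·e^5 ≈ 296.8
At (3, 3): LHS = e^6 ≈ 403.4 ≠ RHS = 2·e^3 ≈ 40.17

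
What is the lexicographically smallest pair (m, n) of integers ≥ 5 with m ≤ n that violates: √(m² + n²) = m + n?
Substituting (5, 5) into the claim:
LHS = √(5² + 5²) = 5·√(2) ≈ 7.071
RHS = 5 + 5 = 10

Since LHS ≠ RHS, this pair disproves the claim, and no lexicographically smaller pair (m ≤ n, integers ≥ 5) does.

For instance (5, 10) is also a counterexample (LHS = 5·√(5) ≈ 11.18, RHS = 15), but it's lexicographically larger.

Answer: (m, n) = (5, 5)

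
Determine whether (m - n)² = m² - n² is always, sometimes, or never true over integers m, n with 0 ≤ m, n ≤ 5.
It holds at (m, n) = (2, 0) (both sides equal 4), but fails at (m, n) = (0, 2) (LHS = 4, RHS = -4).

Answer: Sometimes true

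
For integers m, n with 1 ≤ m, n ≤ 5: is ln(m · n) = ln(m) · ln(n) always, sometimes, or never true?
Sometimes true

It holds at (m, n) = (1, 1) (both sides equal 0), but fails at (m, n) = (2, 5) (LHS = ln(10) ≈ 2.303, RHS = ln(2)·ln(5) ≈ 1.116).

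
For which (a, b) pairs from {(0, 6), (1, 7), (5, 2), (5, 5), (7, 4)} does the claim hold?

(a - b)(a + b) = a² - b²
All pairs

Testing each pair:
(0, 6): LHS = -36, RHS = -36 → holds
(1, 7): LHS = -48, RHS = -48 → holds
(5, 2): LHS = 21, RHS = 21 → holds
(5, 5): LHS = 0, RHS = 0 → holds
(7, 4): LHS = 33, RHS = 33 → holds

Every pair satisfies the claim.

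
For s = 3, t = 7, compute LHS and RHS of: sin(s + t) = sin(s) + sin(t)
LHS = sin(3 + 7) = sin(10) ≈ -0.544
RHS = sin(3) + sin(7) ≈ 0.7981

LHS ≠ RHS (they differ by about 1.342), so the equation does not hold here.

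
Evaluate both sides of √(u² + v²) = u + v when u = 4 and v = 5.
LHS = √(4² + 5²) = √(41) ≈ 6.403
RHS = 4 + 5 = 9

LHS ≠ RHS (they differ by about 2.597), so the equation does not hold here.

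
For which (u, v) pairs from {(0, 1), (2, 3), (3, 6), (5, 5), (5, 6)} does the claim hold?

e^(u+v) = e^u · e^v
All pairs

Testing each pair:
(0, 1): LHS = e ≈ 2.718, RHS = e ≈ 2.718 → holds
(2, 3): LHS = e^5 ≈ 148.4, RHS = e^5 ≈ 148.4 → holds
(3, 6): LHS = e^9 ≈ 8103, RHS = e^9 ≈ 8103 → holds
(5, 5): LHS = e^10 ≈ 22026.5, RHS = e^10 ≈ 22026.5 → holds
(5, 6): LHS = e^11 ≈ 59874.1, RHS = e^11 ≈ 59874.1 → holds

Every pair satisfies the claim.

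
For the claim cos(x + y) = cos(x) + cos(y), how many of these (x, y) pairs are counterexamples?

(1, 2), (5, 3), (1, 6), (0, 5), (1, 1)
5

Testing each pair:
(1, 2): LHS = cos(3) ≈ -0.99, RHS = cos(2) + cos(1) ≈ 0.1242 → counterexample
(5, 3): LHS = cos(8) ≈ -0.1455, RHS = cos(3) + cos(5) ≈ -0.7063 → counterexample
(1, 6): LHS = cos(7) ≈ 0.7539, RHS = cos(1) + cos(6) ≈ 1.5 → counterexample
(0, 5): LHS = cos(5) ≈ 0.2837, RHS = cos(5) + 1 ≈ 1.284 → counterexample
(1, 1): LHS = cos(2) ≈ -0.4161, RHS = 2·cos(1) ≈ 1.081 → counterexample

That makes 5 counterexamples.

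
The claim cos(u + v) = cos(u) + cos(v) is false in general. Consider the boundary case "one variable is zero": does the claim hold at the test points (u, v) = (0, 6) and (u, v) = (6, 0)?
No, fails at both test points

At (0, 6): LHS = cos(6) ≈ 0.9602 ≠ RHS = cos(6) + 1 ≈ 1.96
At (6, 0): LHS = cos(6) ≈ 0.9602 ≠ RHS = cos(6) + 1 ≈ 1.96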